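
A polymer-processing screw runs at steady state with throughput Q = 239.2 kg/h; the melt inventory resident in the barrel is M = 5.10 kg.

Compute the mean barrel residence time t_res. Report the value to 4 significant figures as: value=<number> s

value=76.76 s

Convert throughput: Q = 239.2 kg/h = 239.2/3600 = 0.0664444 kg/s
t_res = M / Q_s = 5.10 / 0.0664444 = 76.7559 s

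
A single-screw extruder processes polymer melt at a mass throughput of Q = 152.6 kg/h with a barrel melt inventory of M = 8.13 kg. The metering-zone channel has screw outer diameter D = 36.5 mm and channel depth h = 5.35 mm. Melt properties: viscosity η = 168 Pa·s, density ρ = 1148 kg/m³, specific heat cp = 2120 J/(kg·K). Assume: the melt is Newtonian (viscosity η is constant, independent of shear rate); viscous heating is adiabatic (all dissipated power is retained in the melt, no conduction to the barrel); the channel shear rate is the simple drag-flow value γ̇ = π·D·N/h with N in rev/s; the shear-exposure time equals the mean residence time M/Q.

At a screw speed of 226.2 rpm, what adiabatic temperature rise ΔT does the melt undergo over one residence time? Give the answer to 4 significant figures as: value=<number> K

Convert throughput: Q = 152.6 kg/h = 152.6/3600 = 0.0423889 kg/s
t_res = M / Q_s = 8.13 / 0.0423889 = 191.796 s
Geometry in metres: D = 36.5 mm → 0.0365 m, h = 5.35 mm → 0.00535 m; screw speed N = 226.2 rpm = 3.77 rev/s
γ̇ = π·D·N / h = π · 0.0365 · 3.77 / 0.00535 = 80.8035 s⁻¹
ΔT = η·γ̇²·t_res / (ρ·cp) = 168 · (80.8035)² · 191.796 / (1148 · 2120) = 86.4432 K

value=86.44 K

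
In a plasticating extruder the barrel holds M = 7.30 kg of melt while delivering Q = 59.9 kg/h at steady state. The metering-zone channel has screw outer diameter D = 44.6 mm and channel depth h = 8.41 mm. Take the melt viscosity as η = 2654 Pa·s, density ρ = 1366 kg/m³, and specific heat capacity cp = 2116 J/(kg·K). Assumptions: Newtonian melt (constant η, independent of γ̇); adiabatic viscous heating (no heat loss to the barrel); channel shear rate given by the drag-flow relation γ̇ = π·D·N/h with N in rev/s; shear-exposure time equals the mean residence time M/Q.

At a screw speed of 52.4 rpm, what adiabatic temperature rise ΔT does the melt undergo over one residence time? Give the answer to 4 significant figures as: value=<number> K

value=85.28 K

Convert throughput: Q = 59.9 kg/h = 59.9/3600 = 0.0166389 kg/s
t_res = M / Q_s = 7.30 / 0.0166389 = 438.731 s
D = 44.6 mm = 0.0446 m;  h = 8.41 mm = 0.00841 m;  N = 52.4 rpm / 60 = 0.873333 rev/s
γ̇ = π D N / h = (π)(0.0446)(0.873333) / 0.00841 = 14.5502 s⁻¹
Adiabatic rise: ΔT = η γ̇² t_res / (ρ cp) = 2654·(14.5502)²·438.731 / (1366·2116) = 85.2846 K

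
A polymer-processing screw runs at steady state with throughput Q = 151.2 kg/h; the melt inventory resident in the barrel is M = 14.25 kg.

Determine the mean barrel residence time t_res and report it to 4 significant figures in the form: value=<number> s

Q_s = Q / 3600 = 151.2 / 3600 = 0.042 kg/s
t_res = M / Q_s = 14.25 / 0.042 = 339.286 s

value=339.3 s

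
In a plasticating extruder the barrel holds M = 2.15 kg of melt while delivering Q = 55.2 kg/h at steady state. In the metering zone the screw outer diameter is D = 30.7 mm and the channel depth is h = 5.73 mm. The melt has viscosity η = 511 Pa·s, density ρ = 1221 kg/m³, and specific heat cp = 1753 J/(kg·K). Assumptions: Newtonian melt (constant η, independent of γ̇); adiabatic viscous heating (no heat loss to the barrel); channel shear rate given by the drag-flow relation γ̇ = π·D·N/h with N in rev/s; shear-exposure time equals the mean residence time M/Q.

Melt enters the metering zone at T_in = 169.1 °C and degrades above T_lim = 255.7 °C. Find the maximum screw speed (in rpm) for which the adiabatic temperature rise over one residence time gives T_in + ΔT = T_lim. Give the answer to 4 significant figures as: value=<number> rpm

value=181.3 rpm

Convert throughput: Q = 55.2 kg/h = 55.2/3600 = 0.0153333 kg/s
t_res = M / Q_s = 2.15 / 0.0153333 = 140.217 s
Geometry in SI: D = 30.7 mm → 0.0307 m, h = 5.73 mm → 0.00573 m
ΔT_a = T_lim − T_in = 255.7 °C − 169.1 °C = 86.6 K
Invert ΔT = ηγ̇²t_res/(ρcp) for γ̇: γ̇_max² = ΔT_a ρ cp / (η t_res) = 86.6·1221·1753 / (511·140.217) = 2586.98 s⁻²
γ̇_max = √2586.98 = 50.8623 s⁻¹
N_max = γ̇_max h / (πD) = 50.8623·0.00573/(π·0.0307) = 3.02178 rev/s → ×60 = 181.307 rpm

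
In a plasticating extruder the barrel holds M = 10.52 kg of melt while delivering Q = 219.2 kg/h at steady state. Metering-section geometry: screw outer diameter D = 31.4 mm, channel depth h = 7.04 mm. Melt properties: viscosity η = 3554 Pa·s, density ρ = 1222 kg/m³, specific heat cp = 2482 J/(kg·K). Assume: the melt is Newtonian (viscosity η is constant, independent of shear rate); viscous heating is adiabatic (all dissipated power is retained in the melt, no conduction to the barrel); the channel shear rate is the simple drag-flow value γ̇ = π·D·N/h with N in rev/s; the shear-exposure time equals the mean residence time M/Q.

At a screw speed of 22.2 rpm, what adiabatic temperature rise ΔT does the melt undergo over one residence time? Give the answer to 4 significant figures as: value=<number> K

value=5.442 K

Throughput in SI: Q_s = 219.2 kg/h ÷ 3600 s/h = 0.0608889 kg/s
Mean residence time: t_res = M/Q_s = 10.52 kg / 0.0608889 kg/s = 172.774 s
Geometry in metres: D = 31.4 mm → 0.0314 m, h = 7.04 mm → 0.00704 m; screw speed N = 22.2 rpm = 0.37 rev/s
Shear rate: γ̇ = πDN/h = π·0.0314·0.37/0.00704 = 5.18452 s⁻¹
ΔT = η·γ̇²·t_res/(ρ·cp) = [3554 × 5.18452² × 172.774] / [1222 × 2482] = 5.44176 K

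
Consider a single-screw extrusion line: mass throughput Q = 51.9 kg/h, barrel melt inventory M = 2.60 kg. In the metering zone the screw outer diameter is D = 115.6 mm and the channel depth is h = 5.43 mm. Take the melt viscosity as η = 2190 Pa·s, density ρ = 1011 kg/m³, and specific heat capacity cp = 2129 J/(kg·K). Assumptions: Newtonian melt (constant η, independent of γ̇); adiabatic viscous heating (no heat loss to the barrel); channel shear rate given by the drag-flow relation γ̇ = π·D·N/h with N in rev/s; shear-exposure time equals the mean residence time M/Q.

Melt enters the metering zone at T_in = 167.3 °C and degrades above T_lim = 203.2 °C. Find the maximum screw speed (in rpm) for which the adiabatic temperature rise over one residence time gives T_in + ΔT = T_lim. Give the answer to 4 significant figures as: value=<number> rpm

value=12.55 rpm

Q_s = Q / 3600 = 51.9 / 3600 = 0.0144167 kg/s
t_res = M / Q_s = 2.60 ÷ 0.0144167 = 180.347 s
D = 115.6 mm = 0.1156 m;  h = 5.43 mm = 0.00543 m
ΔT_a = T_lim − T_in = 203.2 °C − 167.3 °C = 35.9 K
γ̇_max² = ΔT_a·ρ·cp / (η·t_res) = [35.9 × 1011 × 2129] / [2190 × 180.347] = 195.645 s⁻²
Take the square root: γ̇_max = √(195.645) = 13.9873 s⁻¹
N_max = γ̇_max h / (πD) = 13.9873·0.00543/(π·0.1156) = 0.209135 rev/s → ×60 = 12.5481 rpm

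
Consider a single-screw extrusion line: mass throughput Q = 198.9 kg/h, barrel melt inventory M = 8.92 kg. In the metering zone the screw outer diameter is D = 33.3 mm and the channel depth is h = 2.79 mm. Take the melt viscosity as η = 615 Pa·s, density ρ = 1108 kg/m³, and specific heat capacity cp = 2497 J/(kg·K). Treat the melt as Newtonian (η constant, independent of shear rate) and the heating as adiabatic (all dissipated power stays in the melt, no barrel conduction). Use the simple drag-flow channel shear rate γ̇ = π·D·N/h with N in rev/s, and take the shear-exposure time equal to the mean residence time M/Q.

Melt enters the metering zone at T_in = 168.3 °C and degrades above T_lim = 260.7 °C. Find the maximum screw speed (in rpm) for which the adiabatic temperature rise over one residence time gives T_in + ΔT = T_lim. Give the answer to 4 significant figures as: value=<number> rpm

Q_s = Q / 3600 = 198.9 / 3600 = 0.05525 kg/s
t_res = M / Q_s = 8.92 / 0.05525 = 161.448 s
Convert to metres: D = 0.0333 m, h = 0.00279 m
Allowable rise: ΔT_a = T_lim − T_in = 260.7 − 168.3 = 92.4 K
γ̇_max² = ΔT_a·ρ·cp / (η·t_res) = [92.4 × 1108 × 2497] / [615 × 161.448] = 2574.68 s⁻²
γ̇_max = √2574.68 = 50.7413 s⁻¹
N_max = γ̇_max h / (πD) = 50.7413·0.00279/(π·0.0333) = 1.35323 rev/s → ×60 = 81.1938 rpm

value=81.19 rpm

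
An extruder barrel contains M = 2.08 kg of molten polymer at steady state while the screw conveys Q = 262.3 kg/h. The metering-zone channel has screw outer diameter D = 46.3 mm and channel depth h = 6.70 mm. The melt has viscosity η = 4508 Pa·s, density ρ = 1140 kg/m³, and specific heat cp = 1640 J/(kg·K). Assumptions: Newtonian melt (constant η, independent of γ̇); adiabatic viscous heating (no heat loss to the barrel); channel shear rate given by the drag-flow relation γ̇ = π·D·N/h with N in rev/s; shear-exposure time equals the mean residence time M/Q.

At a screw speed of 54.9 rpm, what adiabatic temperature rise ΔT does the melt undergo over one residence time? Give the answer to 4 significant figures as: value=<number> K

Convert throughput: Q = 262.3 kg/h = 262.3/3600 = 0.0728611 kg/s
t_res = M / Q_s = 2.08 ÷ 0.0728611 = 28.5475 s
Convert to SI: D = 0.0463 m, h = 0.0067 m, N = 54.9/60 = 0.915 rev/s
γ̇ = π·D·N / h = π · 0.0463 · 0.915 / 0.0067 = 19.8645 s⁻¹
ΔT = η·γ̇²·t_res/(ρ·cp) = [4508 × 19.8645² × 28.5475] / [1140 × 1640] = 27.1617 K

value=27.16 K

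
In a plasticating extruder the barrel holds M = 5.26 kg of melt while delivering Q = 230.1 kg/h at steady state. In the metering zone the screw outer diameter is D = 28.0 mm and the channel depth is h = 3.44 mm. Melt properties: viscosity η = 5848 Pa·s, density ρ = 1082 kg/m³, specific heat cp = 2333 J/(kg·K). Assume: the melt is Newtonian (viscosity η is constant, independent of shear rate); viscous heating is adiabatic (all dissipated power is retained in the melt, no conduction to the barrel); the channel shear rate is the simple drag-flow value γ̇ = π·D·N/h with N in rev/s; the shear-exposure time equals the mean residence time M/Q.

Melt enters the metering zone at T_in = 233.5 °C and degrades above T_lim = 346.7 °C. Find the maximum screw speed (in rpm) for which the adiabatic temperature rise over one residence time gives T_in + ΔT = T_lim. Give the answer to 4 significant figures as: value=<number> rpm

value=57.18 rpm

Throughput in SI: Q_s = 230.1 kg/h ÷ 3600 s/h = 0.0639167 kg/s
t_res = M / Q_s = 5.26 / 0.0639167 = 82.2947 s
Geometry in SI: D = 28.0 mm → 0.028 m, h = 3.44 mm → 0.00344 m
Allowable rise: ΔT_a = T_lim − T_in = 346.7 − 233.5 = 113.2 K
Invert ΔT = ηγ̇²t_res/(ρcp) for γ̇: γ̇_max² = ΔT_a ρ cp / (η t_res) = 113.2·1082·2333 / (5848·82.2947) = 593.758 s⁻²
γ̇_max = sqrt(593.758) = 24.3671 s⁻¹
N_max = γ̇_max·h / (π·D) = 24.3671 · 0.00344 / (π · 0.028) = 0.952917 rev/s = 57.175 rpm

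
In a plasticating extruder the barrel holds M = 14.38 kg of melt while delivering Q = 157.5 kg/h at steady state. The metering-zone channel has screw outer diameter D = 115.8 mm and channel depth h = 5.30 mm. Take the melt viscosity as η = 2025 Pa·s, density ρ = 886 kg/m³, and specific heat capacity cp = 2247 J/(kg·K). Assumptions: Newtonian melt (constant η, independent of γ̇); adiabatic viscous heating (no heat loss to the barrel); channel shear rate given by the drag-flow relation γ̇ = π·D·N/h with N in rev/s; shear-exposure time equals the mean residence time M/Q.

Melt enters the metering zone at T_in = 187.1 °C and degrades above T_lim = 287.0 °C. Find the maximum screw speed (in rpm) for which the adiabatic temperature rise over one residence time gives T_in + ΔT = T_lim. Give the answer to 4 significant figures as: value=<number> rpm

Throughput in SI: Q_s = 157.5 kg/h ÷ 3600 s/h = 0.04375 kg/s
Mean residence time: t_res = M/Q_s = 14.38 kg / 0.04375 kg/s = 328.686 s
Convert to metres: D = 0.1158 m, h = 0.0053 m
ΔT_a = T_lim − T_in = 287.0 °C − 187.1 °C = 99.9 K
γ̇_max² = ΔT_a·ρ·cp / (η·t_res) = [99.9 × 886 × 2247] / [2025 × 328.686] = 298.811 s⁻²
Take the square root: γ̇_max = √(298.811) = 17.2861 s⁻¹
Solve γ̇ = πDN/h for N: N_max = γ̇_max·h/(π·D) = 17.2861 × 0.0053 / (π × 0.1158) = 0.251835 rev/s = 15.1101 rpm

value=15.11 rpm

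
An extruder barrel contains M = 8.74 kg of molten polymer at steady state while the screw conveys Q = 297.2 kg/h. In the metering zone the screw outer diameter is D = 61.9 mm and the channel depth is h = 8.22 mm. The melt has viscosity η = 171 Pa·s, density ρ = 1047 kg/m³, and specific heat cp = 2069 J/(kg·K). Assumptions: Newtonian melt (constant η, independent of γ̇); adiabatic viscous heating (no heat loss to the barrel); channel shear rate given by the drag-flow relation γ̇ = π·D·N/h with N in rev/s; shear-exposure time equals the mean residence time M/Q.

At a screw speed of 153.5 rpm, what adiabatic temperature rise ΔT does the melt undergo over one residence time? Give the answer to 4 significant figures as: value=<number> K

Q_s = Q / 3600 = 297.2 / 3600 = 0.0825556 kg/s
t_res = M / Q_s = 8.74 ÷ 0.0825556 = 105.868 s
Geometry in metres: D = 61.9 mm → 0.0619 m, h = 8.22 mm → 0.00822 m; screw speed N = 153.5 rpm = 2.55833 rev/s
γ̇ = π·D·N / h = π · 0.0619 · 2.55833 / 0.00822 = 60.5238 s⁻¹
Adiabatic rise: ΔT = η γ̇² t_res / (ρ cp) = 171·(60.5238)²·105.868 / (1047·2069) = 30.613 K

value=30.61 K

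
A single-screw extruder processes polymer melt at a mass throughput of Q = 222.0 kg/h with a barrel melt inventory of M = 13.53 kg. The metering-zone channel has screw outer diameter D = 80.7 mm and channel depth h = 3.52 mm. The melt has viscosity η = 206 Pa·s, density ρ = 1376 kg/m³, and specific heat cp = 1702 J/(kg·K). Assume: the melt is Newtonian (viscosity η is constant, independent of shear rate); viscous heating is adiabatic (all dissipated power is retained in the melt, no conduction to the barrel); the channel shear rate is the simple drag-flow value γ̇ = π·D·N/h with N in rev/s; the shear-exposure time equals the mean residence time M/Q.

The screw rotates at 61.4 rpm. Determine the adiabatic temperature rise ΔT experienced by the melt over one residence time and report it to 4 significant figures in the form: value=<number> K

Throughput in SI: Q_s = 222.0 kg/h ÷ 3600 s/h = 0.0616667 kg/s
Mean residence time: t_res = M/Q_s = 13.53 kg / 0.0616667 kg/s = 219.405 s
Convert to SI: D = 0.0807 m, h = 0.00352 m, N = 61.4/60 = 1.02333 rev/s
γ̇ = π·D·N / h = π · 0.0807 · 1.02333 / 0.00352 = 73.7052 s⁻¹
ΔT = η·γ̇²·t_res/(ρ·cp) = [206 × 73.7052² × 219.405] / [1376 × 1702] = 104.841 K

value=104.8 K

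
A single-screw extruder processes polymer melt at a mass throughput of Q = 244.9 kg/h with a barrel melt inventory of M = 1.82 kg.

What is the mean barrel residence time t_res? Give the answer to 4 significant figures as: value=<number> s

value=26.75 s

Throughput in SI: Q_s = 244.9 kg/h ÷ 3600 s/h = 0.0680278 kg/s
t_res = M / Q_s = 1.82 / 0.0680278 = 26.7538 s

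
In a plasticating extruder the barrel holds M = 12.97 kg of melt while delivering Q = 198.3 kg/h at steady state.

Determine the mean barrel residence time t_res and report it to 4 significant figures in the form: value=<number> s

Q_s = Q / 3600 = 198.3 / 3600 = 0.0550833 kg/s
t_res = M / Q_s = 12.97 / 0.0550833 = 235.461 s

value=235.5 s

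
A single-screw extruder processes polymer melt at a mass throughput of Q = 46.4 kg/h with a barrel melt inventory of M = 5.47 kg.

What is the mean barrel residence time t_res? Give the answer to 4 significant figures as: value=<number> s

Throughput in SI: Q_s = 46.4 kg/h ÷ 3600 s/h = 0.0128889 kg/s
t_res = M / Q_s = 5.47 ÷ 0.0128889 = 424.397 s

value=424.4 s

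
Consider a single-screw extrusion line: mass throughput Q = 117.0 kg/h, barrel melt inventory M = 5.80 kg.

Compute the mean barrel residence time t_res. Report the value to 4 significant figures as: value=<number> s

Throughput in SI: Q_s = 117.0 kg/h ÷ 3600 s/h = 0.0325 kg/s
t_res = M / Q_s = 5.80 ÷ 0.0325 = 178.462 s

value=178.5 s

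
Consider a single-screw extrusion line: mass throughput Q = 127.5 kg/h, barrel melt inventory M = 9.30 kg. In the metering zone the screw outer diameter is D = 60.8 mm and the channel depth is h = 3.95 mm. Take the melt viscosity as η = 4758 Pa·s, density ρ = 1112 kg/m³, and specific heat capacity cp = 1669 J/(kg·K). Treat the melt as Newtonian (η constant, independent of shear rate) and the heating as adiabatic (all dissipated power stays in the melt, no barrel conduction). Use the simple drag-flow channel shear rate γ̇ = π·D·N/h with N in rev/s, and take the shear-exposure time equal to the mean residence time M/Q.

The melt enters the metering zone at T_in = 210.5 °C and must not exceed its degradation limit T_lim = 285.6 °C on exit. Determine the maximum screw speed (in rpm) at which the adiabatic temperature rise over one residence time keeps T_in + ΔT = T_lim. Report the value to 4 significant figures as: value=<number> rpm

Convert throughput: Q = 127.5 kg/h = 127.5/3600 = 0.0354167 kg/s
t_res = M / Q_s = 9.30 ÷ 0.0354167 = 262.588 s
Convert to metres: D = 0.0608 m, h = 0.00395 m
ΔT_a = T_lim − T_in = 285.6 − 210.5 = 75.1 K
γ̇_max² = ΔT_a·ρ·cp/(η·t_res) = 75.1·1112·1669/(4758·262.588) = 111.558 s⁻²
γ̇_max = sqrt(111.558) = 10.5621 s⁻¹
Solve γ̇ = πDN/h for N: N_max = γ̇_max·h/(π·D) = 10.5621 × 0.00395 / (π × 0.0608) = 0.218421 rev/s = 13.1053 rpm

value=13.11 rpm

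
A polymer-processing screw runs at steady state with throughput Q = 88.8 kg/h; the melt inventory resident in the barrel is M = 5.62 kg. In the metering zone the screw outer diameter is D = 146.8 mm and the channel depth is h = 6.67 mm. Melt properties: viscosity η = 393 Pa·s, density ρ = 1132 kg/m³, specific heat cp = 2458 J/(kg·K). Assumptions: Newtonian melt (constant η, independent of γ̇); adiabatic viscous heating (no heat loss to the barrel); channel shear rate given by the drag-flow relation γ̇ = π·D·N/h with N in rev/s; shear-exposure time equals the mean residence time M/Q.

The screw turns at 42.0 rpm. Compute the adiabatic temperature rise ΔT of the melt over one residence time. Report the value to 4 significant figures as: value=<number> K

Q_s = Q / 3600 = 88.8 / 3600 = 0.0246667 kg/s
Mean residence time: t_res = M/Q_s = 5.62 kg / 0.0246667 kg/s = 227.838 s
Convert to SI: D = 0.1468 m, h = 0.00667 m, N = 42.0/60 = 0.7 rev/s
γ̇ = π·D·N / h = π · 0.1468 · 0.7 / 0.00667 = 48.4003 s⁻¹
Adiabatic rise: ΔT = η γ̇² t_res / (ρ cp) = 393·(48.4003)²·227.838 / (1132·2458) = 75.3852 K

value=75.39 K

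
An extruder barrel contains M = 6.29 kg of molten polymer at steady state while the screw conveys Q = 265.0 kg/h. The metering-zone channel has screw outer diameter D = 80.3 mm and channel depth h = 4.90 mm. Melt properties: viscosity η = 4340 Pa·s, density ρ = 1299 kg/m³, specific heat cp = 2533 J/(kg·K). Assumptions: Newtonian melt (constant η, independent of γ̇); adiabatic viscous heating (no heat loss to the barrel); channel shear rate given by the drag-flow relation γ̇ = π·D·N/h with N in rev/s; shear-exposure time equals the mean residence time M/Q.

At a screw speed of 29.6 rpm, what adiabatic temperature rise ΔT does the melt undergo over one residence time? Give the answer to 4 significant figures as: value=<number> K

value=72.71 K

Throughput in SI: Q_s = 265.0 kg/h ÷ 3600 s/h = 0.0736111 kg/s
t_res = M / Q_s = 6.29 / 0.0736111 = 85.4491 s
Geometry in metres: D = 80.3 mm → 0.0803 m, h = 4.90 mm → 0.0049 m; screw speed N = 29.6 rpm = 0.493333 rev/s
γ̇ = π·D·N / h = π · 0.0803 · 0.493333 / 0.0049 = 25.3986 s⁻¹
Adiabatic rise: ΔT = η γ̇² t_res / (ρ cp) = 4340·(25.3986)²·85.4491 / (1299·2533) = 72.7063 K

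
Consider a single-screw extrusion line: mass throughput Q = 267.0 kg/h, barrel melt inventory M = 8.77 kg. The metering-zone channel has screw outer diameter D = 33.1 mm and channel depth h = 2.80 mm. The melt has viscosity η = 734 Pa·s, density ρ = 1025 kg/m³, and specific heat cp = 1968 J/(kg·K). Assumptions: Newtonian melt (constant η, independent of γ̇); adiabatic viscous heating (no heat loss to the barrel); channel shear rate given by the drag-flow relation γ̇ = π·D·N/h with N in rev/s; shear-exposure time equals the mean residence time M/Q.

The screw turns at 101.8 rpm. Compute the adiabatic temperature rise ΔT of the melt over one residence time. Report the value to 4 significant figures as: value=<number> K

Throughput in SI: Q_s = 267.0 kg/h ÷ 3600 s/h = 0.0741667 kg/s
t_res = M / Q_s = 8.77 ÷ 0.0741667 = 118.247 s
Convert to SI: D = 0.0331 m, h = 0.0028 m, N = 101.8/60 = 1.69667 rev/s
γ̇ = π·D·N / h = π · 0.0331 · 1.69667 / 0.0028 = 63.011 s⁻¹
ΔT = η·γ̇²·t_res/(ρ·cp) = [734 × 63.011² × 118.247] / [1025 × 1968] = 170.833 K

value=170.8 K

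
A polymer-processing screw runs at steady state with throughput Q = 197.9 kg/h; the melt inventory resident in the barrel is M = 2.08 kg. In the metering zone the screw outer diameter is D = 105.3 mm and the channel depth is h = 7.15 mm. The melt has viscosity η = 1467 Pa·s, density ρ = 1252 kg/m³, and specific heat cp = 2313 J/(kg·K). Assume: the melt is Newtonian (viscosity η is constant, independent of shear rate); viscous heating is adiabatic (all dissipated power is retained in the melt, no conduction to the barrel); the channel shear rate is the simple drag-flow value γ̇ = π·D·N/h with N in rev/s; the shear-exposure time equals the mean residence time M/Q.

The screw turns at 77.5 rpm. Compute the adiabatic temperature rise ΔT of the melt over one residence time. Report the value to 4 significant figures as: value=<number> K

Throughput in SI: Q_s = 197.9 kg/h ÷ 3600 s/h = 0.0549722 kg/s
t_res = M / Q_s = 2.08 / 0.0549722 = 37.8373 s
D = 105.3 mm = 0.1053 m;  h = 7.15 mm = 0.00715 m;  N = 77.5 rpm / 60 = 1.29167 rev/s
Shear rate: γ̇ = πDN/h = π·0.1053·1.29167/0.00715 = 59.7617 s⁻¹
Adiabatic rise: ΔT = η γ̇² t_res / (ρ cp) = 1467·(59.7617)²·37.8373 / (1252·2313) = 68.4566 K

value=68.46 K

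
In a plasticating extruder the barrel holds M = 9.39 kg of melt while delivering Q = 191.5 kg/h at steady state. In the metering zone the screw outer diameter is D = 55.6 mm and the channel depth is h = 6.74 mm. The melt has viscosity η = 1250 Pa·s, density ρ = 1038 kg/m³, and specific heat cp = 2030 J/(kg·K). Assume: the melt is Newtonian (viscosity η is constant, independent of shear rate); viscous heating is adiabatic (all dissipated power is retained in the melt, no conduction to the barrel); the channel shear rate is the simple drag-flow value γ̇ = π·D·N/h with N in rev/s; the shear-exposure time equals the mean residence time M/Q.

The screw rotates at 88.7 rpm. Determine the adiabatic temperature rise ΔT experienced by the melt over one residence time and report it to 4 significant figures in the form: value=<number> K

value=153.7 K

Convert throughput: Q = 191.5 kg/h = 191.5/3600 = 0.0531944 kg/s
Mean residence time: t_res = M/Q_s = 9.39 kg / 0.0531944 kg/s = 176.522 s
D = 55.6 mm = 0.0556 m;  h = 6.74 mm = 0.00674 m;  N = 88.7 rpm / 60 = 1.47833 rev/s
Shear rate: γ̇ = πDN/h = π·0.0556·1.47833/0.00674 = 38.3122 s⁻¹
ΔT = η·γ̇²·t_res / (ρ·cp) = 1250 · (38.3122)² · 176.522 / (1038 · 2030) = 153.706 K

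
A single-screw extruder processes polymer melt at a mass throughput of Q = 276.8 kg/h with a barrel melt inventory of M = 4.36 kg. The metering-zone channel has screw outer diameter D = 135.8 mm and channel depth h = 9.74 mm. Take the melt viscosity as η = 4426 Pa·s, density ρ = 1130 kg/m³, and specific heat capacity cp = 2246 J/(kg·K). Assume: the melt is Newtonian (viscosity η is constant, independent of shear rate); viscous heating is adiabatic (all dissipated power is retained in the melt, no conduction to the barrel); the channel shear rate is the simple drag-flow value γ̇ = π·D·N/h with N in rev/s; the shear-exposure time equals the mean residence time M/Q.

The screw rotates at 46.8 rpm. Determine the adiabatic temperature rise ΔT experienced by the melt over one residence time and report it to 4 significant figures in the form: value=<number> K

value=115.4 K

Throughput in SI: Q_s = 276.8 kg/h ÷ 3600 s/h = 0.0768889 kg/s
t_res = M / Q_s = 4.36 ÷ 0.0768889 = 56.7052 s
Geometry in metres: D = 135.8 mm → 0.1358 m, h = 9.74 mm → 0.00974 m; screw speed N = 46.8 rpm = 0.78 rev/s
γ̇ = π·D·N / h = π · 0.1358 · 0.78 / 0.00974 = 34.1653 s⁻¹
ΔT = η·γ̇²·t_res / (ρ·cp) = 4426 · (34.1653)² · 56.7052 / (1130 · 2246) = 115.429 K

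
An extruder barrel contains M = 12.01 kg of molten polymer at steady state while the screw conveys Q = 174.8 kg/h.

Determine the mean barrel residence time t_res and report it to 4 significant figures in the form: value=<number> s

Q_s = Q / 3600 = 174.8 / 3600 = 0.0485556 kg/s
Mean residence time: t_res = M/Q_s = 12.01 kg / 0.0485556 kg/s = 247.346 s

value=247.3 s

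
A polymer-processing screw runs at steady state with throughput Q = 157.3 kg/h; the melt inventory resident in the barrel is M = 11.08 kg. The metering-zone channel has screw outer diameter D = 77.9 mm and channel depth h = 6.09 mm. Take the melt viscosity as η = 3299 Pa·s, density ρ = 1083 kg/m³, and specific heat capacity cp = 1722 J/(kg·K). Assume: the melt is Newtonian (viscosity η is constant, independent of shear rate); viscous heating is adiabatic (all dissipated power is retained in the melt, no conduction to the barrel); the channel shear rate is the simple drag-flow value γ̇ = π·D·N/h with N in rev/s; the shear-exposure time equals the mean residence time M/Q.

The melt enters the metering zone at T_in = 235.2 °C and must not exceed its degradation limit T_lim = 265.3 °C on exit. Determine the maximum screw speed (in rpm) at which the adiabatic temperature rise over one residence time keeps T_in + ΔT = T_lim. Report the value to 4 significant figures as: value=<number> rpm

value=12.23 rpm

Convert throughput: Q = 157.3 kg/h = 157.3/3600 = 0.0436944 kg/s
t_res = M / Q_s = 11.08 / 0.0436944 = 253.579 s
D = 77.9 mm = 0.0779 m;  h = 6.09 mm = 0.00609 m
ΔT_a = T_lim − T_in = 265.3 − 235.2 = 30.1 K
γ̇_max² = ΔT_a·ρ·cp / (η·t_res) = [30.1 × 1083 × 1722] / [3299 × 253.579] = 67.1015 s⁻²
γ̇_max = sqrt(67.1015) = 8.19155 s⁻¹
N_max = γ̇_max h / (πD) = 8.19155·0.00609/(π·0.0779) = 0.203843 rev/s → ×60 = 12.2306 rpm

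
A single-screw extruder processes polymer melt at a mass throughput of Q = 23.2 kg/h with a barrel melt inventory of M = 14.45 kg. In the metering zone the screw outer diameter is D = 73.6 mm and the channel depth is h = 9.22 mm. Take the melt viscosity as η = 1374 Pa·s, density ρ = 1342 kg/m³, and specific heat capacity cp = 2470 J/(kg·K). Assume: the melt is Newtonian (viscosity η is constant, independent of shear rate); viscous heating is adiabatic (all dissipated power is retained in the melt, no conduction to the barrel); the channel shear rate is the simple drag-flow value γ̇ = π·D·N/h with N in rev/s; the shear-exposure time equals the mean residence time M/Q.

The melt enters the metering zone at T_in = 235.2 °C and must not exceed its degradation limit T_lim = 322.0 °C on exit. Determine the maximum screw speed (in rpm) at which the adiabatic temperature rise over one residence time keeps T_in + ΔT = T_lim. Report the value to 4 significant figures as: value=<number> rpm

value=23.12 rpm

Convert throughput: Q = 23.2 kg/h = 23.2/3600 = 0.00644444 kg/s
t_res = M / Q_s = 14.45 / 0.00644444 = 2242.24 s
Convert to metres: D = 0.0736 m, h = 0.00922 m
ΔT_a = T_lim − T_in = 322.0 °C − 235.2 °C = 86.8 K
γ̇_max² = ΔT_a·ρ·cp/(η·t_res) = 86.8·1342·2470/(1374·2242.24) = 93.3899 s⁻²
Take the square root: γ̇_max = √(93.3899) = 9.66385 s⁻¹
N_max = γ̇_max·h / (π·D) = 9.66385 · 0.00922 / (π · 0.0736) = 0.385348 rev/s = 23.1209 rpm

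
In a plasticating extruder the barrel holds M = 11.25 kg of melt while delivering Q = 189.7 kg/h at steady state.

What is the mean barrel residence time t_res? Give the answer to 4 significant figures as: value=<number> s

Convert throughput: Q = 189.7 kg/h = 189.7/3600 = 0.0526944 kg/s
Mean residence time: t_res = M/Q_s = 11.25 kg / 0.0526944 kg/s = 213.495 s

value=213.5 s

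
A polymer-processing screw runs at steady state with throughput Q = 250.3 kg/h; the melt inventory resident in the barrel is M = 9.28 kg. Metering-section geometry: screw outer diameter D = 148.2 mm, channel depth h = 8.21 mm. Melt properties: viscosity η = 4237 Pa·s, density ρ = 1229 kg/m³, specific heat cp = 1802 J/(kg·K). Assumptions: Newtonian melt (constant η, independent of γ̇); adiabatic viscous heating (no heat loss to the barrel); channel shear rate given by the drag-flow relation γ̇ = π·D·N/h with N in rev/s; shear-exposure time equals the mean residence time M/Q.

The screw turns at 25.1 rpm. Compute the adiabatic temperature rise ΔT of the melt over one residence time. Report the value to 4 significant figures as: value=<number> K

value=143.7 K

Q_s = Q / 3600 = 250.3 / 3600 = 0.0695278 kg/s
t_res = M / Q_s = 9.28 / 0.0695278 = 133.472 s
Geometry in metres: D = 148.2 mm → 0.1482 m, h = 8.21 mm → 0.00821 m; screw speed N = 25.1 rpm = 0.418333 rev/s
Shear rate: γ̇ = πDN/h = π·0.1482·0.418333/0.00821 = 23.7234 s⁻¹
Adiabatic rise: ΔT = η γ̇² t_res / (ρ cp) = 4237·(23.7234)²·133.472 / (1229·1802) = 143.713 K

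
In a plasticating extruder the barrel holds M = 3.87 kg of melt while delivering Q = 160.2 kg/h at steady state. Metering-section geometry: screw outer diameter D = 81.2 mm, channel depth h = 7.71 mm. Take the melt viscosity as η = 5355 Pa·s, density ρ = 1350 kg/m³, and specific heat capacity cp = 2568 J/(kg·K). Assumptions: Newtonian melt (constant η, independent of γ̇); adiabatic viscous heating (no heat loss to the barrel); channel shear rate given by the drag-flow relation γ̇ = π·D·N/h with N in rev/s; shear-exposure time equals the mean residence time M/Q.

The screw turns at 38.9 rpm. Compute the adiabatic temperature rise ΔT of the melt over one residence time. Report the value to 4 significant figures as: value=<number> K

value=61.81 K

Throughput in SI: Q_s = 160.2 kg/h ÷ 3600 s/h = 0.0445 kg/s
t_res = M / Q_s = 3.87 ÷ 0.0445 = 86.9663 s
Convert to SI: D = 0.0812 m, h = 0.00771 m, N = 38.9/60 = 0.648333 rev/s
γ̇ = π D N / h = (π)(0.0812)(0.648333) / 0.00771 = 21.4511 s⁻¹
Adiabatic rise: ΔT = η γ̇² t_res / (ρ cp) = 5355·(21.4511)²·86.9663 / (1350·2568) = 61.8132 K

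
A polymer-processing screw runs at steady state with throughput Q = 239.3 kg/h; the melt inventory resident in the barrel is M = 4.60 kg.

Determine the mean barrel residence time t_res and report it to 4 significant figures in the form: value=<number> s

Q_s = Q / 3600 = 239.3 / 3600 = 0.0664722 kg/s
t_res = M / Q_s = 4.60 / 0.0664722 = 69.2018 s

value=69.20 s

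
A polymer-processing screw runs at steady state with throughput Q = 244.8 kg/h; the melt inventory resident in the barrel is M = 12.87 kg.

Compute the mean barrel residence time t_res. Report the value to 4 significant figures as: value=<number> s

value=189.3 s

Q_s = Q / 3600 = 244.8 / 3600 = 0.068 kg/s
t_res = M / Q_s = 12.87 / 0.068 = 189.265 s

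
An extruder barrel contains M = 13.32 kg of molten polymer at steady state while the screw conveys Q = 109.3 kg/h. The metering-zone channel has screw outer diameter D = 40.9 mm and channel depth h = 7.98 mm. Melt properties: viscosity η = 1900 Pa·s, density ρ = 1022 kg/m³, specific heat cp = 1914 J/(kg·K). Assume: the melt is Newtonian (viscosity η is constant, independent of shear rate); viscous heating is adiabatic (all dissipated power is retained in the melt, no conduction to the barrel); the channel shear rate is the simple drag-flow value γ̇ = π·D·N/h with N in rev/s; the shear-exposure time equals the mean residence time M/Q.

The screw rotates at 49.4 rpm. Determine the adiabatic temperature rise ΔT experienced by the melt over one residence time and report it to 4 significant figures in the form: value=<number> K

Throughput in SI: Q_s = 109.3 kg/h ÷ 3600 s/h = 0.0303611 kg/s
t_res = M / Q_s = 13.32 ÷ 0.0303611 = 438.719 s
Geometry in metres: D = 40.9 mm → 0.0409 m, h = 7.98 mm → 0.00798 m; screw speed N = 49.4 rpm = 0.823333 rev/s
γ̇ = π·D·N / h = π · 0.0409 · 0.823333 / 0.00798 = 13.257 s⁻¹
Adiabatic rise: ΔT = η γ̇² t_res / (ρ cp) = 1900·(13.257)²·438.719 / (1022·1914) = 74.8927 K

value=74.89 K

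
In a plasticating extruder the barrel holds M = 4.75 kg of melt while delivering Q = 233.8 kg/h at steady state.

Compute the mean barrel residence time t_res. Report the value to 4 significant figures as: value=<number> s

value=73.14 s

Convert throughput: Q = 233.8 kg/h = 233.8/3600 = 0.0649444 kg/s
t_res = M / Q_s = 4.75 ÷ 0.0649444 = 73.1394 s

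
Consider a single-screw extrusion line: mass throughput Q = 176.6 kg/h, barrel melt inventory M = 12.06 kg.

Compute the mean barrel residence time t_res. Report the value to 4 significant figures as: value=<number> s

Q_s = Q / 3600 = 176.6 / 3600 = 0.0490556 kg/s
t_res = M / Q_s = 12.06 ÷ 0.0490556 = 245.844 s

value=245.8 s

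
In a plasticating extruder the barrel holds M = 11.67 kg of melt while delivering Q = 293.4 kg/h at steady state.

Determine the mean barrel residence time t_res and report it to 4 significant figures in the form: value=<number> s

value=143.2 s

Convert throughput: Q = 293.4 kg/h = 293.4/3600 = 0.0815 kg/s
Mean residence time: t_res = M/Q_s = 11.67 kg / 0.0815 kg/s = 143.19 s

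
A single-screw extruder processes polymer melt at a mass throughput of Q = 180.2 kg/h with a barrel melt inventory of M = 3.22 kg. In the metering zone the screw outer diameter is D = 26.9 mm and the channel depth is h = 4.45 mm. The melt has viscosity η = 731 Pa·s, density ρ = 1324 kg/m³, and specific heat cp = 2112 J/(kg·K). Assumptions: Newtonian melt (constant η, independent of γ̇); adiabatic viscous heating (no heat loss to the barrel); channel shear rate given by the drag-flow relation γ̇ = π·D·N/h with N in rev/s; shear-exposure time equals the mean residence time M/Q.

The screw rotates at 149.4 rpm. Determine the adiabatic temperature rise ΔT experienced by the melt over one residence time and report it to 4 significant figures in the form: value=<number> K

value=37.60 K

Throughput in SI: Q_s = 180.2 kg/h ÷ 3600 s/h = 0.0500556 kg/s
t_res = M / Q_s = 3.22 ÷ 0.0500556 = 64.3285 s
D = 26.9 mm = 0.0269 m;  h = 4.45 mm = 0.00445 m;  N = 149.4 rpm / 60 = 2.49 rev/s
γ̇ = π D N / h = (π)(0.0269)(2.49) / 0.00445 = 47.287 s⁻¹
ΔT = η·γ̇²·t_res/(ρ·cp) = [731 × 47.287² × 64.3285] / [1324 × 2112] = 37.603 K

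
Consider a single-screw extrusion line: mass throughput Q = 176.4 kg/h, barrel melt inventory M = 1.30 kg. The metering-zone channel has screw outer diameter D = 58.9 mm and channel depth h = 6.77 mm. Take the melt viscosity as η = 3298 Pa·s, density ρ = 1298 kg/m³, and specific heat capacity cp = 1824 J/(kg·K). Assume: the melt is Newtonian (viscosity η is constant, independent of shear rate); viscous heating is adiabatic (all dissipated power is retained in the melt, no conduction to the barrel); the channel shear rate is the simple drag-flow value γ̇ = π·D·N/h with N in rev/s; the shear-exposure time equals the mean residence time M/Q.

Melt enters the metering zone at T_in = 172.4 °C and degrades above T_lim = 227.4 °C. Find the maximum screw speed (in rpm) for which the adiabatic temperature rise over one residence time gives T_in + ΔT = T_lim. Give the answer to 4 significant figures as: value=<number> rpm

value=84.69 rpm

Convert throughput: Q = 176.4 kg/h = 176.4/3600 = 0.049 kg/s
t_res = M / Q_s = 1.30 / 0.049 = 26.5306 s
Geometry in SI: D = 58.9 mm → 0.0589 m, h = 6.77 mm → 0.00677 m
Allowable rise: ΔT_a = T_lim − T_in = 227.4 − 172.4 = 55 K
γ̇_max² = ΔT_a·ρ·cp / (η·t_res) = [55 × 1298 × 1824] / [3298 × 26.5306] = 1488.21 s⁻²
Take the square root: γ̇_max = √(1488.21) = 38.5773 s⁻¹
N_max = γ̇_max·h / (π·D) = 38.5773 · 0.00677 / (π · 0.0589) = 1.41142 rev/s = 84.6851 rpm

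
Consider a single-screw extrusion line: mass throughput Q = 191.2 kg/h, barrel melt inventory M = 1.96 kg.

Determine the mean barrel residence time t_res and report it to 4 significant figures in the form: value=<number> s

Throughput in SI: Q_s = 191.2 kg/h ÷ 3600 s/h = 0.0531111 kg/s
t_res = M / Q_s = 1.96 ÷ 0.0531111 = 36.9038 s

value=36.90 s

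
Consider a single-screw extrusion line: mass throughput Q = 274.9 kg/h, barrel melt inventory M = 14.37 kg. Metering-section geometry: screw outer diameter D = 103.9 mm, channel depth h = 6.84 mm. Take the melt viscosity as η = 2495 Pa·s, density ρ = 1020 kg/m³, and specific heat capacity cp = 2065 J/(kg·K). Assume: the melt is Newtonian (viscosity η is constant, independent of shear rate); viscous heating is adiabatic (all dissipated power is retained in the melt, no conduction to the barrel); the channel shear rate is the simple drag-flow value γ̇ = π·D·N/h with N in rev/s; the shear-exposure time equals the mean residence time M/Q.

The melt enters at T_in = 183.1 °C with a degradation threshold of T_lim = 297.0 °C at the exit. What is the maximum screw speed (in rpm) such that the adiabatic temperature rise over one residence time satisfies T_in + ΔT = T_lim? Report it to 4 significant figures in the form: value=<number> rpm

Convert throughput: Q = 274.9 kg/h = 274.9/3600 = 0.0763611 kg/s
Mean residence time: t_res = M/Q_s = 14.37 kg / 0.0763611 kg/s = 188.185 s
D = 103.9 mm = 0.1039 m;  h = 6.84 mm = 0.00684 m
Allowable rise: ΔT_a = T_lim − T_in = 297.0 − 183.1 = 113.9 K
γ̇_max² = ΔT_a·ρ·cp / (η·t_res) = [113.9 × 1020 × 2065] / [2495 × 188.185] = 510.962 s⁻²
γ̇_max = √510.962 = 22.6045 s⁻¹
Solve γ̇ = πDN/h for N: N_max = γ̇_max·h/(π·D) = 22.6045 × 0.00684 / (π × 0.1039) = 0.47368 rev/s = 28.4208 rpm

value=28.42 rpm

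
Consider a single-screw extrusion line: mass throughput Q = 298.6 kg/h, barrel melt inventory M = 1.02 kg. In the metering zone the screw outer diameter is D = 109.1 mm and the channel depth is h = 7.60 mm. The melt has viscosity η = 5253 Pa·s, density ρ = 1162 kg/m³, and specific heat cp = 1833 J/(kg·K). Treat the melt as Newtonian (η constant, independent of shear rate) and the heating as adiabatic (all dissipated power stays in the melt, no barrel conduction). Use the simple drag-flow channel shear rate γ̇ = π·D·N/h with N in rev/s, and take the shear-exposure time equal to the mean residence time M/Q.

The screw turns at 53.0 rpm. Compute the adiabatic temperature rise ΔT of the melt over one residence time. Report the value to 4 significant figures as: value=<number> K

Throughput in SI: Q_s = 298.6 kg/h ÷ 3600 s/h = 0.0829444 kg/s
t_res = M / Q_s = 1.02 ÷ 0.0829444 = 12.2974 s
D = 109.1 mm = 0.1091 m;  h = 7.60 mm = 0.0076 m;  N = 53.0 rpm / 60 = 0.883333 rev/s
γ̇ = π D N / h = (π)(0.1091)(0.883333) / 0.0076 = 39.8369 s⁻¹
Adiabatic rise: ΔT = η γ̇² t_res / (ρ cp) = 5253·(39.8369)²·12.2974 / (1162·1833) = 48.1308 K

value=48.13 K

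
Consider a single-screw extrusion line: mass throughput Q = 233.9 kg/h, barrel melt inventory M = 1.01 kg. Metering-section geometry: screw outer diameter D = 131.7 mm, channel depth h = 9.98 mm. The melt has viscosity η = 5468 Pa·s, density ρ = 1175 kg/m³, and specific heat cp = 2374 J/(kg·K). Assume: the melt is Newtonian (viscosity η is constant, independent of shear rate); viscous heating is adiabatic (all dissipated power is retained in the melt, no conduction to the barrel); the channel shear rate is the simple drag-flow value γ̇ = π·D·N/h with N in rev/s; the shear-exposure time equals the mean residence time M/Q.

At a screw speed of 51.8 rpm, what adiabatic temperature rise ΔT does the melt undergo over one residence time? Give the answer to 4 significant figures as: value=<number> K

value=39.04 K

Convert throughput: Q = 233.9 kg/h = 233.9/3600 = 0.0649722 kg/s
Mean residence time: t_res = M/Q_s = 1.01 kg / 0.0649722 kg/s = 15.5451 s
D = 131.7 mm = 0.1317 m;  h = 9.98 mm = 0.00998 m;  N = 51.8 rpm / 60 = 0.863333 rev/s
γ̇ = π D N / h = (π)(0.1317)(0.863333) / 0.00998 = 35.7918 s⁻¹
ΔT = η·γ̇²·t_res/(ρ·cp) = [5468 × 35.7918² × 15.5451] / [1175 × 2374] = 39.0365 K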